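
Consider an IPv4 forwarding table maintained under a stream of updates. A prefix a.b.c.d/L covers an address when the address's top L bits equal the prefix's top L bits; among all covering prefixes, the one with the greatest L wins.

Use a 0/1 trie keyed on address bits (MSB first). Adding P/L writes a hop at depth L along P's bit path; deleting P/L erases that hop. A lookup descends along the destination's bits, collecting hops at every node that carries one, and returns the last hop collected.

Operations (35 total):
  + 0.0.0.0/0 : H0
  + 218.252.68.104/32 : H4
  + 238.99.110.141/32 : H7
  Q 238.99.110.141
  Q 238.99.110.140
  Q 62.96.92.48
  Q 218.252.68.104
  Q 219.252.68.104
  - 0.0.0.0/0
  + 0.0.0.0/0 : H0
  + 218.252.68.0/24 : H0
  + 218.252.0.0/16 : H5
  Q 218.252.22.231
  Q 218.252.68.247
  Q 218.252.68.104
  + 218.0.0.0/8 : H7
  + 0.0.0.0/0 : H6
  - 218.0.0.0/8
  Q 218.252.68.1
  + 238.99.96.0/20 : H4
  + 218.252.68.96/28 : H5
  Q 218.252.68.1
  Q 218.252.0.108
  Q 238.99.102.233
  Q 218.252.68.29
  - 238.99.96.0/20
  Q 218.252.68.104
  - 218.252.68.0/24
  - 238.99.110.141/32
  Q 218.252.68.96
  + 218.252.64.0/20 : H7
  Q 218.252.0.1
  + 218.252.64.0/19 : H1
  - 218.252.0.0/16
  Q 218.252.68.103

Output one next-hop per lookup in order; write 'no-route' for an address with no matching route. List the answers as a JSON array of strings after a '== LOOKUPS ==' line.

Process each operation:
  add 0.0.0.0/0 -> H0 at depth 0
  add 218.252.68.104/32 -> H4 at depth 32
  add 238.99.110.141/32 -> H7 at depth 32
  lookup 238.99.110.141: bits 11101110011000110110111010001101 walk d0:H0→d1:-→d2:-→d3:-→d4:-→d5:-→d6:-→d7:-→d8:-→d9:-→d10:-→d11:-→d12:-→d13:-→d14:-→d15:-→d16:-→d17:-→d18:-→d19:-→d20:-→d21:-→d22:-→d23:-→d24:-→d25:-→d26:-→d27:-→d28:-→d29:-→d30:-→d31:-→d32:H7 -> H7
  lookup 238.99.110.140: bits 1110111001100011011011101000110 walk d0:H0→d1:-→d2:-→d3:-→d4:-→d5:-→d6:-→d7:-→d8:-→d9:-→d10:-→d11:-→d12:-→d13:-→d14:-→d15:-→d16:-→d17:-→d18:-→d19:-→d20:-→d21:-→d22:-→d23:-→d24:-→d25:-→d26:-→d27:-→d28:-→d29:-→d30:-→d31:- -> H0
  lookup 62.96.92.48: bits ε walk d0:H0 -> H0
  lookup 218.252.68.104: bits 11011010111111000100010001101000 walk d0:H0→d1:-→d2:-→d3:-→d4:-→d5:-→d6:-→d7:-→d8:-→d9:-→d10:-→d11:-→d12:-→d13:-→d14:-→d15:-→d16:-→d17:-→d18:-→d19:-→d20:-→d21:-→d22:-→d23:-→d24:-→d25:-→d26:-→d27:-→d28:-→d29:-→d30:-→d31:-→d32:H4 -> H4
  lookup 219.252.68.104: bits 1101101 walk d0:H0→d1:-→d2:-→d3:-→d4:-→d5:-→d6:-→d7:- -> H0
  - 0.0.0.0/0 clear@0
  add 0.0.0.0/0 -> H0 at depth 0
  add 218.252.68.0/24 -> H0 at depth 24
  add 218.252.0.0/16 -> H5 at depth 16
  lookup 218.252.22.231: bits 11011010111111000 walk d0:H0→d1:-→d2:-→d3:-→d4:-→d5:-→d6:-→d7:-→d8:-→d9:-→d10:-→d11:-→d12:-→d13:-→d14:-→d15:-→d16:H5→d17:- -> H5
  lookup 218.252.68.247: bits 110110101111110001000100 walk d0:H0→d1:-→d2:-→d3:-→d4:-→d5:-→d6:-→d7:-→d8:-→d9:-→d10:-→d11:-→d12:-→d13:-→d14:-→d15:-→d16:H5→d17:-→d18:-→d19:-→d20:-→d21:-→d22:-→d23:-→d24:H0 -> H0
  lookup 218.252.68.104: bits 11011010111111000100010001101000 walk d0:H0→d1:-→d2:-→d3:-→d4:-→d5:-→d6:-→d7:-→d8:-→d9:-→d10:-→d11:-→d12:-→d13:-→d14:-→d15:-→d16:H5→d17:-→d18:-→d19:-→d20:-→d21:-→d22:-→d23:-→d24:H0→d25:-→d26:-→d27:-→d28:-→d29:-→d30:-→d31:-→d32:H4 -> H4
  add 218.0.0.0/8 -> H7 at depth 8
  add 0.0.0.0/0 -> H6 at depth 0
  - 218.0.0.0/8 clear@8
  lookup 218.252.68.1: bits 1101101011111100010001000 walk d0:H6→d1:-→d2:-→d3:-→d4:-→d5:-→d6:-→d7:-→d8:-→d9:-→d10:-→d11:-→d12:-→d13:-→d14:-→d15:-→d16:H5→d17:-→d18:-→d19:-→d20:-→d21:-→d22:-→d23:-→d24:H0→d25:- -> H0
  add 238.99.96.0/20 -> H4 at depth 20
  add 218.252.68.96/28 -> H5 at depth 28
  lookup 218.252.68.1: bits 1101101011111100010001000 walk d0:H6→d1:-→d2:-→d3:-→d4:-→d5:-→d6:-→d7:-→d8:-→d9:-→d10:-→d11:-→d12:-→d13:-→d14:-→d15:-→d16:H5→d17:-→d18:-→d19:-→d20:-→d21:-→d22:-→d23:-→d24:H0→d25:- -> H0
  lookup 218.252.0.108: bits 11011010111111000 walk d0:H6→d1:-→d2:-→d3:-→d4:-→d5:-→d6:-→d7:-→d8:-→d9:-→d10:-→d11:-→d12:-→d13:-→d14:-→d15:-→d16:H5→d17:- -> H5
  lookup 238.99.102.233: bits 11101110011000110110 walk d0:H6→d1:-→d2:-→d3:-→d4:-→d5:-→d6:-→d7:-→d8:-→d9:-→d10:-→d11:-→d12:-→d13:-→d14:-→d15:-→d16:-→d17:-→d18:-→d19:-→d20:H4 -> H4
  lookup 218.252.68.29: bits 1101101011111100010001000 walk d0:H6→d1:-→d2:-→d3:-→d4:-→d5:-→d6:-→d7:-→d8:-→d9:-→d10:-→d11:-→d12:-→d13:-→d14:-→d15:-→d16:H5→d17:-→d18:-→d19:-→d20:-→d21:-→d22:-→d23:-→d24:H0→d25:- -> H0
  - 238.99.96.0/20 clear@20
  lookup 218.252.68.104: bits 11011010111111000100010001101000 walk d0:H6→d1:-→d2:-→d3:-→d4:-→d5:-→d6:-→d7:-→d8:-→d9:-→d10:-→d11:-→d12:-→d13:-→d14:-→d15:-→d16:H5→d17:-→d18:-→d19:-→d20:-→d21:-→d22:-→d23:-→d24:H0→d25:-→d26:-→d27:-→d28:H5→d29:-→d30:-→d31:-→d32:H4 -> H4
  - 218.252.68.0/24 clear@24
  - 238.99.110.141/32 clear@32
  lookup 218.252.68.96: bits 1101101011111100010001000110 walk d0:H6→d1:-→d2:-→d3:-→d4:-→d5:-→d6:-→d7:-→d8:-→d9:-→d10:-→d11:-→d12:-→d13:-→d14:-→d15:-→d16:H5→d17:-→d18:-→d19:-→d20:-→d21:-→d22:-→d23:-→d24:-→d25:-→d26:-→d27:-→d28:H5 -> H5
  add 218.252.64.0/20 -> H7 at depth 20
  lookup 218.252.0.1: bits 11011010111111000 walk d0:H6→d1:-→d2:-→d3:-→d4:-→d5:-→d6:-→d7:-→d8:-→d9:-→d10:-→d11:-→d12:-→d13:-→d14:-→d15:-→d16:H5→d17:- -> H5
  add 218.252.64.0/19 -> H1 at depth 19
  - 218.252.0.0/16 clear@16
  lookup 218.252.68.103: bits 1101101011111100010001000110 walk d0:H6→d1:-→d2:-→d3:-→d4:-→d5:-→d6:-→d7:-→d8:-→d9:-→d10:-→d11:-→d12:-→d13:-→d14:-→d15:-→d16:-→d17:-→d18:-→d19:H1→d20:H7→d21:-→d22:-→d23:-→d24:-→d25:-→d26:-→d27:-→d28:H5 -> H5

== LOOKUPS ==
["H7","H0","H0","H4","H0","H5","H0","H4","H0","H0","H5","H4","H0","H4","H5","H5","H5"]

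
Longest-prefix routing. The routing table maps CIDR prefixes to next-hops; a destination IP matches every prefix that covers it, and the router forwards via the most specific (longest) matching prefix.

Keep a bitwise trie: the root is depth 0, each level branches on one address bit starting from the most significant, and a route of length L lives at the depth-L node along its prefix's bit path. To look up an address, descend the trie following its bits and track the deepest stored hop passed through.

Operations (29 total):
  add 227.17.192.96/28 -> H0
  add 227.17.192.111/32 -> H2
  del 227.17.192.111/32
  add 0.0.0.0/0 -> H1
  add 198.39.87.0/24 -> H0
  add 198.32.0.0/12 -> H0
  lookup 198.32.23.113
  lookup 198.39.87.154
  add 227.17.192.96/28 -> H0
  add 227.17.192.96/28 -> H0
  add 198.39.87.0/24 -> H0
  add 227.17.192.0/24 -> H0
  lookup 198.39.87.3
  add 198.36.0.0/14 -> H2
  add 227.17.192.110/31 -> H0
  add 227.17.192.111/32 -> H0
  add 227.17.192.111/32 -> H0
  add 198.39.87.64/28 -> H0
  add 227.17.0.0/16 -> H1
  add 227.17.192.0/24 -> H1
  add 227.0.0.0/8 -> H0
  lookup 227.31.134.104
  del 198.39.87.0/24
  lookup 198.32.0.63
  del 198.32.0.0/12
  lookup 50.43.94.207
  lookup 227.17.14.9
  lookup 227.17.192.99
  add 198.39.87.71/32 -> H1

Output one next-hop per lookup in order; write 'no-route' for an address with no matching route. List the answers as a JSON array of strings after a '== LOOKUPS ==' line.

Process each operation:
  + 227.17.192.96/28 (H0) depth=28
  + 227.17.192.111/32 (H2) depth=32
  del 227.17.192.111/32 (clear depth 32)
  + 0.0.0.0/0 (H1) depth=0
  + 198.39.87.0/24 (H0) depth=24
  + 198.32.0.0/12 (H0) depth=12
  lookup 198.32.23.113: bits 1100011000100 walk d0:H1→d1:-→d2:-→d3:-→d4:-→d5:-→d6:-→d7:-→d8:-→d9:-→d10:-→d11:-→d12:H0→d13:- -> H0
  lookup 198.39.87.154: bits 110001100010011101010111 walk d0:H1→d1:-→d2:-→d3:-→d4:-→d5:-→d6:-→d7:-→d8:-→d9:-→d10:-→d11:-→d12:H0→d13:-→d14:-→d15:-→d16:-→d17:-→d18:-→d19:-→d20:-→d21:-→d22:-→d23:-→d24:H0 -> H0
  + 227.17.192.96/28 (H0) depth=28
  + 227.17.192.96/28 (H0) depth=28
  + 198.39.87.0/24 (H0) depth=24
  + 227.17.192.0/24 (H0) depth=24
  lookup 198.39.87.3: bits 110001100010011101010111 walk d0:H1→d1:-→d2:-→d3:-→d4:-→d5:-→d6:-→d7:-→d8:-→d9:-→d10:-→d11:-→d12:H0→d13:-→d14:-→d15:-→d16:-→d17:-→d18:-→d19:-→d20:-→d21:-→d22:-→d23:-→d24:H0 -> H0
  + 198.36.0.0/14 (H2) depth=14
  + 227.17.192.110/31 (H0) depth=31
  + 227.17.192.111/32 (H0) depth=32
  + 227.17.192.111/32 (H0) depth=32
  + 198.39.87.64/28 (H0) depth=28
  + 227.17.0.0/16 (H1) depth=16
  + 227.17.192.0/24 (H1) depth=24
  + 227.0.0.0/8 (H0) depth=8
  lookup 227.31.134.104: bits 111000110001 walk d0:H1→d1:-→d2:-→d3:-→d4:-→d5:-→d6:-→d7:-→d8:H0→d9:-→d10:-→d11:-→d12:- -> H0
  del 198.39.87.0/24 (clear depth 24)
  lookup 198.32.0.63: bits 1100011000100 walk d0:H1→d1:-→d2:-→d3:-→d4:-→d5:-→d6:-→d7:-→d8:-→d9:-→d10:-→d11:-→d12:H0→d13:- -> H0
  del 198.32.0.0/12 (clear depth 12)
  lookup 50.43.94.207: bits ε walk d0:H1 -> H1
  lookup 227.17.14.9: bits 1110001100010001 walk d0:H1→d1:-→d2:-→d3:-→d4:-→d5:-→d6:-→d7:-→d8:H0→d9:-→d10:-→d11:-→d12:-→d13:-→d14:-→d15:-→d16:H1 -> H1
  lookup 227.17.192.99: bits 1110001100010001110000000110 walk d0:H1→d1:-→d2:-→d3:-→d4:-→d5:-→d6:-→d7:-→d8:H0→d9:-→d10:-→d11:-→d12:-→d13:-→d14:-→d15:-→d16:H1→d17:-→d18:-→d19:-→d20:-→d21:-→d22:-→d23:-→d24:H1→d25:-→d26:-→d27:-→d28:H0 -> H0
  + 198.39.87.71/32 (H1) depth=32

== LOOKUPS ==
["H0","H0","H0","H0","H0","H1","H1","H0"]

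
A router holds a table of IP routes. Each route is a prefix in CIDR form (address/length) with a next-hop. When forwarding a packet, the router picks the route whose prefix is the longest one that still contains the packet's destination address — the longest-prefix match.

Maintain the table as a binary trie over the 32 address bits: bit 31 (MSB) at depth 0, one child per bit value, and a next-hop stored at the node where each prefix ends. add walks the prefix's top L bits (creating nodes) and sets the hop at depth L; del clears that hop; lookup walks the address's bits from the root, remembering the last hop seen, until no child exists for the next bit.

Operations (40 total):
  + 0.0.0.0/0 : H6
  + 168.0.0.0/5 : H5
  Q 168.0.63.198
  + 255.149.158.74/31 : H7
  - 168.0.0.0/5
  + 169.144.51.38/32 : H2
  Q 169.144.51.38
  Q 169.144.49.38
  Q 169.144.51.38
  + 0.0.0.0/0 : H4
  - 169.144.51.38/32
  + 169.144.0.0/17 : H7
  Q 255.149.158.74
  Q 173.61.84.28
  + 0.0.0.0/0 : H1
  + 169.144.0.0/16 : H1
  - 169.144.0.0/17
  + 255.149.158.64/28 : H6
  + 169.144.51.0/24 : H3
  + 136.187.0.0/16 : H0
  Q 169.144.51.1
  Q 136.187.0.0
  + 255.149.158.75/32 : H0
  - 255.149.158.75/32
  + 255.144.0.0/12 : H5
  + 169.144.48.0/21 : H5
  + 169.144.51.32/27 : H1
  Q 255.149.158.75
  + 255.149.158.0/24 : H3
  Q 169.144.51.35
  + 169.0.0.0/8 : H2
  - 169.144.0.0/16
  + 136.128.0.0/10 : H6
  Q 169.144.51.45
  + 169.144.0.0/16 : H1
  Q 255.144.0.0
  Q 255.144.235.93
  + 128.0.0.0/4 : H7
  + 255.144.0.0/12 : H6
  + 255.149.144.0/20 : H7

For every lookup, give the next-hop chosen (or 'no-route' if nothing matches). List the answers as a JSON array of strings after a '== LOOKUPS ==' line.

Trace:
  add 0.0.0.0/0 -> H6 at depth 0
  add 168.0.0.0/5 -> H5 at depth 5
  Q 168.0.63.198: descend 10101 ; hops seen [H6,H5] ; pick H5
  add 255.149.158.74/31 -> H7 at depth 31
  - 168.0.0.0/5 clear@5
  add 169.144.51.38/32 -> H2 at depth 32
  Q 169.144.51.38: descend 10101001100100000011001100100110 ; hops seen [H6,H2] ; pick H2
  Q 169.144.49.38: descend 1010100110010000001100 ; hops seen [H6] ; pick H6
  Q 169.144.51.38: descend 10101001100100000011001100100110 ; hops seen [H6,H2] ; pick H2
  add 0.0.0.0/0 -> H4 at depth 0
  - 169.144.51.38/32 clear@32
  add 169.144.0.0/17 -> H7 at depth 17
  Q 255.149.158.74: descend 1111111110010101100111100100101 ; hops seen [H4,H7] ; pick H7
  Q 173.61.84.28: descend 10101 ; hops seen [H4] ; pick H4
  add 0.0.0.0/0 -> H1 at depth 0
  add 169.144.0.0/16 -> H1 at depth 16
  - 169.144.0.0/17 clear@17
  add 255.149.158.64/28 -> H6 at depth 28
  add 169.144.51.0/24 -> H3 at depth 24
  add 136.187.0.0/16 -> H0 at depth 16
  Q 169.144.51.1: descend 10101001100100000011001100 ; hops seen [H1,H1,H3] ; pick H3
  Q 136.187.0.0: descend 1000100010111011 ; hops seen [H1,H0] ; pick H0
  add 255.149.158.75/32 -> H0 at depth 32
  - 255.149.158.75/32 clear@32
  add 255.144.0.0/12 -> H5 at depth 12
  add 169.144.48.0/21 -> H5 at depth 21
  add 169.144.51.32/27 -> H1 at depth 27
  Q 255.149.158.75: descend 11111111100101011001111001001011 ; hops seen [H1,H5,H6,H7] ; pick H7
  add 255.149.158.0/24 -> H3 at depth 24
  Q 169.144.51.35: descend 10101001100100000011001100100 ; hops seen [H1,H1,H5,H3,H1] ; pick H1
  add 169.0.0.0/8 -> H2 at depth 8
  - 169.144.0.0/16 clear@16
  add 136.128.0.0/10 -> H6 at depth 10
  Q 169.144.51.45: descend 1010100110010000001100110010 ; hops seen [H1,H2,H5,H3,H1] ; pick H1
  add 169.144.0.0/16 -> H1 at depth 16
  Q 255.144.0.0: descend 1111111110010 ; hops seen [H1,H5] ; pick H5
  Q 255.144.235.93: descend 1111111110010 ; hops seen [H1,H5] ; pick H5
  add 128.0.0.0/4 -> H7 at depth 4
  add 255.144.0.0/12 -> H6 at depth 12
  add 255.149.144.0/20 -> H7 at depth 20

== LOOKUPS ==
["H5","H2","H6","H2","H7","H4","H3","H0","H7","H1","H1","H5","H5"]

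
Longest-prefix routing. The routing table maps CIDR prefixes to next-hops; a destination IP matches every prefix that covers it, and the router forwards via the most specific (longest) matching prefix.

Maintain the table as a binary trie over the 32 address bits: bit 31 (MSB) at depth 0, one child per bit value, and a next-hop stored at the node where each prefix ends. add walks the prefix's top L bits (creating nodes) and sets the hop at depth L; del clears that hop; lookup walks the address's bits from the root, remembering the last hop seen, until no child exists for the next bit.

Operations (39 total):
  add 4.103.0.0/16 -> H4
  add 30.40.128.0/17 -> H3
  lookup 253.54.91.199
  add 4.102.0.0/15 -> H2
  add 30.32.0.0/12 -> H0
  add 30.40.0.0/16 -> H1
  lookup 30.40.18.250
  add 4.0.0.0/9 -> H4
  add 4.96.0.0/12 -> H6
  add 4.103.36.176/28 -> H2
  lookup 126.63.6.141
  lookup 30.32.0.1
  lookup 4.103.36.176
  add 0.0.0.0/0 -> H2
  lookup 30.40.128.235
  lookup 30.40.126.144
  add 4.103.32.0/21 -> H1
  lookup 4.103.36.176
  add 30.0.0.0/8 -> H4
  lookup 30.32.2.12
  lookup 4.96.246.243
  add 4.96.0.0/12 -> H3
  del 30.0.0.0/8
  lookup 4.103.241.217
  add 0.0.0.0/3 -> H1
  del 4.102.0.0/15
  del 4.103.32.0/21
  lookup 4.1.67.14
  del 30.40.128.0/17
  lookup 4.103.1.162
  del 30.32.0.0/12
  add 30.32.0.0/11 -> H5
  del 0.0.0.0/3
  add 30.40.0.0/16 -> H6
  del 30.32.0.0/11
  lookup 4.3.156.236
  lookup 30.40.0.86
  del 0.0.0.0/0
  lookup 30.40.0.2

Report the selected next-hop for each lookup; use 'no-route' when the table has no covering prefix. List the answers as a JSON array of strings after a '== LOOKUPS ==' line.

Process each operation:
  + 4.103.0.0/16 (H4) depth=16
  + 30.40.128.0/17 (H3) depth=17
  ? 253.54.91.199  path d0:-  best=no-route
  + 4.102.0.0/15 (H2) depth=15
  + 30.32.0.0/12 (H0) depth=12
  + 30.40.0.0/16 (H1) depth=16
  ? 30.40.18.250  path d0:-→d1:-→d2:-→d3:-→d4:-→d5:-→d6:-→d7:-→d8:-→d9:-→d10:-→d11:-→d12:H0→d13:-→d14:-→d15:-→d16:H1  best=H1
  + 4.0.0.0/9 (H4) depth=9
  + 4.96.0.0/12 (H6) depth=12
  + 4.103.36.176/28 (H2) depth=28
  ? 126.63.6.141  path d0:-→d1:-  best=no-route
  ? 30.32.0.1  path d0:-→d1:-→d2:-→d3:-→d4:-→d5:-→d6:-→d7:-→d8:-→d9:-→d10:-→d11:-→d12:H0  best=H0
  ? 4.103.36.176  path d0:-→d1:-→d2:-→d3:-→d4:-→d5:-→d6:-→d7:-→d8:-→d9:H4→d10:-→d11:-→d12:H6→d13:-→d14:-→d15:H2→d16:H4→d17:-→d18:-→d19:-→d20:-→d21:-→d22:-→d23:-→d24:-→d25:-→d26:-→d27:-→d28:H2  best=H2
  + 0.0.0.0/0 (H2) depth=0
  ? 30.40.128.235  path d0:H2→d1:-→d2:-→d3:-→d4:-→d5:-→d6:-→d7:-→d8:-→d9:-→d10:-→d11:-→d12:H0→d13:-→d14:-→d15:-→d16:H1→d17:H3  best=H3
  ? 30.40.126.144  path d0:H2→d1:-→d2:-→d3:-→d4:-→d5:-→d6:-→d7:-→d8:-→d9:-→d10:-→d11:-→d12:H0→d13:-→d14:-→d15:-→d16:H1  best=H1
  + 4.103.32.0/21 (H1) depth=21
  ? 4.103.36.176  path d0:H2→d1:-→d2:-→d3:-→d4:-→d5:-→d6:-→d7:-→d8:-→d9:H4→d10:-→d11:-→d12:H6→d13:-→d14:-→d15:H2→d16:H4→d17:-→d18:-→d19:-→d20:-→d21:H1→d22:-→d23:-→d24:-→d25:-→d26:-→d27:-→d28:H2  best=H2
  + 30.0.0.0/8 (H4) depth=8
  ? 30.32.2.12  path d0:H2→d1:-→d2:-→d3:-→d4:-→d5:-→d6:-→d7:-→d8:H4→d9:-→d10:-→d11:-→d12:H0  best=H0
  ? 4.96.246.243  path d0:H2→d1:-→d2:-→d3:-→d4:-→d5:-→d6:-→d7:-→d8:-→d9:H4→d10:-→d11:-→d12:H6→d13:-  best=H6
  + 4.96.0.0/12 (H3) depth=12
  - 30.0.0.0/8 clear@8
  ? 4.103.241.217  path d0:H2→d1:-→d2:-→d3:-→d4:-→d5:-→d6:-→d7:-→d8:-→d9:H4→d10:-→d11:-→d12:H3→d13:-→d14:-→d15:H2→d16:H4  best=H4
  + 0.0.0.0/3 (H1) depth=3
  - 4.102.0.0/15 clear@15
  - 4.103.32.0/21 clear@21
  ? 4.1.67.14  path d0:H2→d1:-→d2:-→d3:H1→d4:-→d5:-→d6:-→d7:-→d8:-→d9:H4  best=H4
  - 30.40.128.0/17 clear@17
  ? 4.103.1.162  path d0:H2→d1:-→d2:-→d3:H1→d4:-→d5:-→d6:-→d7:-→d8:-→d9:H4→d10:-→d11:-→d12:H3→d13:-→d14:-→d15:-→d16:H4→d17:-→d18:-  best=H4
  - 30.32.0.0/12 clear@12
  + 30.32.0.0/11 (H5) depth=11
  - 0.0.0.0/3 clear@3
  + 30.40.0.0/16 (H6) depth=16
  - 30.32.0.0/11 clear@11
  ? 4.3.156.236  path d0:H2→d1:-→d2:-→d3:-→d4:-→d5:-→d6:-→d7:-→d8:-→d9:H4  best=H4
  ? 30.40.0.86  path d0:H2→d1:-→d2:-→d3:-→d4:-→d5:-→d6:-→d7:-→d8:-→d9:-→d10:-→d11:-→d12:-→d13:-→d14:-→d15:-→d16:H6  best=H6
  - 0.0.0.0/0 clear@0
  ? 30.40.0.2  path d0:-→d1:-→d2:-→d3:-→d4:-→d5:-→d6:-→d7:-→d8:-→d9:-→d10:-→d11:-→d12:-→d13:-→d14:-→d15:-→d16:H6  best=H6

== LOOKUPS ==
["no-route","H1","no-route","H0","H2","H3","H1","H2","H0","H6","H4","H4","H4","H4","H6","H6"]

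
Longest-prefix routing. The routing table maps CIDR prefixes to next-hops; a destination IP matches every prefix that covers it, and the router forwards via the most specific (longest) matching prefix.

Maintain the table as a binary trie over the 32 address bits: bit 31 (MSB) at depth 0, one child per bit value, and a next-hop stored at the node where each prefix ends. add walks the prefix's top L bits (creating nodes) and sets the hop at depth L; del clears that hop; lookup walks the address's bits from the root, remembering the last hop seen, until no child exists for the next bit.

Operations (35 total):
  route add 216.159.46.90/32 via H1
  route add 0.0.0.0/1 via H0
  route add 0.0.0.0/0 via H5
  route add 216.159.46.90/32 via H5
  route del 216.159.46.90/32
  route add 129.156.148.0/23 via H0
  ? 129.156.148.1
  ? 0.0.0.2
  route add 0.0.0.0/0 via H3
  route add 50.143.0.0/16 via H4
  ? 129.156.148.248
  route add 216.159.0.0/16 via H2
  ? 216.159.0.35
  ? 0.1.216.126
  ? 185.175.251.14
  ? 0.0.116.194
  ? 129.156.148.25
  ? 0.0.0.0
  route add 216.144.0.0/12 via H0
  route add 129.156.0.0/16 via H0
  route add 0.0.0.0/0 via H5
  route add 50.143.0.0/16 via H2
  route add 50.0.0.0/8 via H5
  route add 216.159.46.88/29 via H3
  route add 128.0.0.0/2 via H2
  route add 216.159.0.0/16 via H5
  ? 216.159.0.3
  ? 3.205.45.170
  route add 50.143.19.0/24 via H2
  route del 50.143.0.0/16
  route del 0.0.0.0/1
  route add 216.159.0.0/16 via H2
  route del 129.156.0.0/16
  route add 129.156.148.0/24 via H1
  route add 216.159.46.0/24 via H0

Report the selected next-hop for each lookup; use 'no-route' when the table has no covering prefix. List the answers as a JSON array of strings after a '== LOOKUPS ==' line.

Process each operation:
  add 216.159.46.90/32 -> H1 at depth 32
  add 0.0.0.0/1 -> H0 at depth 1
  add 0.0.0.0/0 -> H5 at depth 0
  add 216.159.46.90/32 -> H5 at depth 32
  del 216.159.46.90/32 (clear depth 32)
  add 129.156.148.0/23 -> H0 at depth 23
  lookup 129.156.148.1: bits 10000001100111001001010 walk d0:H5→d1:-→d2:-→d3:-→d4:-→d5:-→d6:-→d7:-→d8:-→d9:-→d10:-→d11:-→d12:-→d13:-→d14:-→d15:-→d16:-→d17:-→d18:-→d19:-→d20:-→d21:-→d22:-→d23:H0 -> H0
  lookup 0.0.0.2: bits 0 walk d0:H5→d1:H0 -> H0
  add 0.0.0.0/0 -> H3 at depth 0
  add 50.143.0.0/16 -> H4 at depth 16
  lookup 129.156.148.248: bits 10000001100111001001010 walk d0:H3→d1:-→d2:-→d3:-→d4:-→d5:-→d6:-→d7:-→d8:-→d9:-→d10:-→d11:-→d12:-→d13:-→d14:-→d15:-→d16:-→d17:-→d18:-→d19:-→d20:-→d21:-→d22:-→d23:H0 -> H0
  add 216.159.0.0/16 -> H2 at depth 16
  lookup 216.159.0.35: bits 110110001001111100 walk d0:H3→d1:-→d2:-→d3:-→d4:-→d5:-→d6:-→d7:-→d8:-→d9:-→d10:-→d11:-→d12:-→d13:-→d14:-→d15:-→d16:H2→d17:-→d18:- -> H2
  lookup 0.1.216.126: bits 00 walk d0:H3→d1:H0→d2:- -> H0
  lookup 185.175.251.14: bits 10 walk d0:H3→d1:-→d2:- -> H3
  lookup 0.0.116.194: bits 00 walk d0:H3→d1:H0→d2:- -> H0
  lookup 129.156.148.25: bits 10000001100111001001010 walk d0:H3→d1:-→d2:-→d3:-→d4:-→d5:-→d6:-→d7:-→d8:-→d9:-→d10:-→d11:-→d12:-→d13:-→d14:-→d15:-→d16:-→d17:-→d18:-→d19:-→d20:-→d21:-→d22:-→d23:H0 -> H0
  lookup 0.0.0.0: bits 00 walk d0:H3→d1:H0→d2:- -> H0
  add 216.144.0.0/12 -> H0 at depth 12
  add 129.156.0.0/16 -> H0 at depth 16
  add 0.0.0.0/0 -> H5 at depth 0
  add 50.143.0.0/16 -> H2 at depth 16
  add 50.0.0.0/8 -> H5 at depth 8
  add 216.159.46.88/29 -> H3 at depth 29
  add 128.0.0.0/2 -> H2 at depth 2
  add 216.159.0.0/16 -> H5 at depth 16
  lookup 216.159.0.3: bits 110110001001111100 walk d0:H5→d1:-→d2:-→d3:-→d4:-→d5:-→d6:-→d7:-→d8:-→d9:-→d10:-→d11:-→d12:H0→d13:-→d14:-→d15:-→d16:H5→d17:-→d18:- -> H5
  lookup 3.205.45.170: bits 00 walk d0:H5→d1:H0→d2:- -> H0
  add 50.143.19.0/24 -> H2 at depth 24
  del 50.143.0.0/16 (clear depth 16)
  del 0.0.0.0/1 (clear depth 1)
  add 216.159.0.0/16 -> H2 at depth 16
  del 129.156.0.0/16 (clear depth 16)
  add 129.156.148.0/24 -> H1 at depth 24
  add 216.159.46.0/24 -> H0 at depth 24

== LOOKUPS ==
["H0","H0","H0","H2","H0","H3","H0","H0","H0","H5","H0"]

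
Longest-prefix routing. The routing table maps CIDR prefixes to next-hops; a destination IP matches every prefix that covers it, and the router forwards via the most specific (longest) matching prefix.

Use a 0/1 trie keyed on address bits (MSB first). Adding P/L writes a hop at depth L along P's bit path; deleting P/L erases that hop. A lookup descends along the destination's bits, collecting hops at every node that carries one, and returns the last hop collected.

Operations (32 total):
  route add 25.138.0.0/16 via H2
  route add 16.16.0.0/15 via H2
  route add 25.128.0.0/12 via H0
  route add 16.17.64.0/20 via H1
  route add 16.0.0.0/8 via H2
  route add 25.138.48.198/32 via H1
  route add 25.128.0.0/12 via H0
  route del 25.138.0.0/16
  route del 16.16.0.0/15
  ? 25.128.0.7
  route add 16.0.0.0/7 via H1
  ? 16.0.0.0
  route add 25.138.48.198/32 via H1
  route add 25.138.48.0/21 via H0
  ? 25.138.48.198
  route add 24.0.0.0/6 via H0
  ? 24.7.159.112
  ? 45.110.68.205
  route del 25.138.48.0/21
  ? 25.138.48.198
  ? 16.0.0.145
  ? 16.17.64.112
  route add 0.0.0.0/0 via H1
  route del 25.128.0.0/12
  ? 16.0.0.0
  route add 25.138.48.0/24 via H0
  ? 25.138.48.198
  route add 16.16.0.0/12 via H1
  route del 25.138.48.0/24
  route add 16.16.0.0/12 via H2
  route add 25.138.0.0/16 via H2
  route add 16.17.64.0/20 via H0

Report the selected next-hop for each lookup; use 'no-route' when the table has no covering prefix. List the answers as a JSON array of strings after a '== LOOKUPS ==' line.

Trace:
  + 25.138.0.0/16 (H2) depth=16
  + 16.16.0.0/15 (H2) depth=15
  + 25.128.0.0/12 (H0) depth=12
  + 16.17.64.0/20 (H1) depth=20
  + 16.0.0.0/8 (H2) depth=8
  + 25.138.48.198/32 (H1) depth=32
  + 25.128.0.0/12 (H0) depth=12
  del 25.138.0.0/16 (clear depth 16)
  del 16.16.0.0/15 (clear depth 15)
  ? 25.128.0.7  path d0:-→d1:-→d2:-→d3:-→d4:-→d5:-→d6:-→d7:-→d8:-→d9:-→d10:-→d11:-→d12:H0  best=H0
  + 16.0.0.0/7 (H1) depth=7
  ? 16.0.0.0  path d0:-→d1:-→d2:-→d3:-→d4:-→d5:-→d6:-→d7:H1→d8:H2→d9:-→d10:-→d11:-  best=H2
  + 25.138.48.198/32 (H1) depth=32
  + 25.138.48.0/21 (H0) depth=21
  ? 25.138.48.198  path d0:-→d1:-→d2:-→d3:-→d4:-→d5:-→d6:-→d7:-→d8:-→d9:-→d10:-→d11:-→d12:H0→d13:-→d14:-→d15:-→d16:-→d17:-→d18:-→d19:-→d20:-→d21:H0→d22:-→d23:-→d24:-→d25:-→d26:-→d27:-→d28:-→d29:-→d30:-→d31:-→d32:H1  best=H1
  + 24.0.0.0/6 (H0) depth=6
  ? 24.7.159.112  path d0:-→d1:-→d2:-→d3:-→d4:-→d5:-→d6:H0→d7:-  best=H0
  ? 45.110.68.205  path d0:-→d1:-→d2:-  best=no-route
  del 25.138.48.0/21 (clear depth 21)
  ? 25.138.48.198  path d0:-→d1:-→d2:-→d3:-→d4:-→d5:-→d6:H0→d7:-→d8:-→d9:-→d10:-→d11:-→d12:H0→d13:-→d14:-→d15:-→d16:-→d17:-→d18:-→d19:-→d20:-→d21:-→d22:-→d23:-→d24:-→d25:-→d26:-→d27:-→d28:-→d29:-→d30:-→d31:-→d32:H1  best=H1
  ? 16.0.0.145  path d0:-→d1:-→d2:-→d3:-→d4:-→d5:-→d6:-→d7:H1→d8:H2→d9:-→d10:-→d11:-  best=H2
  ? 16.17.64.112  path d0:-→d1:-→d2:-→d3:-→d4:-→d5:-→d6:-→d7:H1→d8:H2→d9:-→d10:-→d11:-→d12:-→d13:-→d14:-→d15:-→d16:-→d17:-→d18:-→d19:-→d20:H1  best=H1
  + 0.0.0.0/0 (H1) depth=0
  del 25.128.0.0/12 (clear depth 12)
  ? 16.0.0.0  path d0:H1→d1:-→d2:-→d3:-→d4:-→d5:-→d6:-→d7:H1→d8:H2→d9:-→d10:-→d11:-  best=H2
  + 25.138.48.0/24 (H0) depth=24
  ? 25.138.48.198  path d0:H1→d1:-→d2:-→d3:-→d4:-→d5:-→d6:H0→d7:-→d8:-→d9:-→d10:-→d11:-→d12:-→d13:-→d14:-→d15:-→d16:-→d17:-→d18:-→d19:-→d20:-→d21:-→d22:-→d23:-→d24:H0→d25:-→d26:-→d27:-→d28:-→d29:-→d30:-→d31:-→d32:H1  best=H1
  + 16.16.0.0/12 (H1) depth=12
  del 25.138.48.0/24 (clear depth 24)
  + 16.16.0.0/12 (H2) depth=12
  + 25.138.0.0/16 (H2) depth=16
  + 16.17.64.0/20 (H0) depth=20

== LOOKUPS ==
["H0","H2","H1","H0","no-route","H1","H2","H1","H2","H1"]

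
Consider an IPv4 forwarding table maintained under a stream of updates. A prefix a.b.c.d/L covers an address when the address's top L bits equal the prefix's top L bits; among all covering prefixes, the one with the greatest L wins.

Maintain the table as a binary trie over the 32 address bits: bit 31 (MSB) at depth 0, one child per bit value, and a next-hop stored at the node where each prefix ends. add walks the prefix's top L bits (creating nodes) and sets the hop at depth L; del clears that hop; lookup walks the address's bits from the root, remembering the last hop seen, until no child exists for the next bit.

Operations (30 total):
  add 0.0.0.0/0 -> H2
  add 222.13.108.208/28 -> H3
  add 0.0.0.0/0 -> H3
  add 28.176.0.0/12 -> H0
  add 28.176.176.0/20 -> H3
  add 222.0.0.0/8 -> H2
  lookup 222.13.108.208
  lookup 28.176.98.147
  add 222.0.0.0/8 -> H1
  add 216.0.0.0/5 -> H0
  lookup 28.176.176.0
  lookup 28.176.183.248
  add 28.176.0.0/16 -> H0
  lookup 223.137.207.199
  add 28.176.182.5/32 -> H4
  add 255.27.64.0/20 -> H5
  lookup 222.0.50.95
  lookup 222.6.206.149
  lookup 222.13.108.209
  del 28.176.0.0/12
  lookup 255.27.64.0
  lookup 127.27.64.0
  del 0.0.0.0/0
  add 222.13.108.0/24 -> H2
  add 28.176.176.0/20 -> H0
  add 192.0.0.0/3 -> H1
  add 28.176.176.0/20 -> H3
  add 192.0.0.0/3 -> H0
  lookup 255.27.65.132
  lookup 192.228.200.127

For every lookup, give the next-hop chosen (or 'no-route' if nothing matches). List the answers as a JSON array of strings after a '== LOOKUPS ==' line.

Apply in order:
  add 0.0.0.0/0 -> H2 at depth 0
  add 222.13.108.208/28 -> H3 at depth 28
  add 0.0.0.0/0 -> H3 at depth 0
  add 28.176.0.0/12 -> H0 at depth 12
  add 28.176.176.0/20 -> H3 at depth 20
  add 222.0.0.0/8 -> H2 at depth 8
  Q 222.13.108.208: descend 1101111000001101011011001101 ; hops seen [H3,H2,H3] ; pick H3
  Q 28.176.98.147: descend 0001110010110000 ; hops seen [H3,H0] ; pick H0
  add 222.0.0.0/8 -> H1 at depth 8
  add 216.0.0.0/5 -> H0 at depth 5
  Q 28.176.176.0: descend 00011100101100001011 ; hops seen [H3,H0,H3] ; pick H3
  Q 28.176.183.248: descend 00011100101100001011 ; hops seen [H3,H0,H3] ; pick H3
  add 28.176.0.0/16 -> H0 at depth 16
  Q 223.137.207.199: descend 1101111 ; hops seen [H3,H0] ; pick H0
  add 28.176.182.5/32 -> H4 at depth 32
  add 255.27.64.0/20 -> H5 at depth 20
  Q 222.0.50.95: descend 110111100000 ; hops seen [H3,H0,H1] ; pick H1
  Q 222.6.206.149: descend 110111100000 ; hops seen [H3,H0,H1] ; pick H1
  Q 222.13.108.209: descend 1101111000001101011011001101 ; hops seen [H3,H0,H1,H3] ; pick H3
  del 28.176.0.0/12 (clear depth 12)
  Q 255.27.64.0: descend 11111111000110110100 ; hops seen [H3,H5] ; pick H5
  Q 127.27.64.0: descend 0 ; hops seen [H3] ; pick H3
  del 0.0.0.0/0 (clear depth 0)
  add 222.13.108.0/24 -> H2 at depth 24
  add 28.176.176.0/20 -> H0 at depth 20
  add 192.0.0.0/3 -> H1 at depth 3
  add 28.176.176.0/20 -> H3 at depth 20
  add 192.0.0.0/3 -> H0 at depth 3
  Q 255.27.65.132: descend 11111111000110110100 ; hops seen [H5] ; pick H5
  Q 192.228.200.127: descend 110 ; hops seen [H0] ; pick H0

== LOOKUPS ==
["H3","H0","H3","H3","H0","H1","H1","H3","H5","H3","H5","H0"]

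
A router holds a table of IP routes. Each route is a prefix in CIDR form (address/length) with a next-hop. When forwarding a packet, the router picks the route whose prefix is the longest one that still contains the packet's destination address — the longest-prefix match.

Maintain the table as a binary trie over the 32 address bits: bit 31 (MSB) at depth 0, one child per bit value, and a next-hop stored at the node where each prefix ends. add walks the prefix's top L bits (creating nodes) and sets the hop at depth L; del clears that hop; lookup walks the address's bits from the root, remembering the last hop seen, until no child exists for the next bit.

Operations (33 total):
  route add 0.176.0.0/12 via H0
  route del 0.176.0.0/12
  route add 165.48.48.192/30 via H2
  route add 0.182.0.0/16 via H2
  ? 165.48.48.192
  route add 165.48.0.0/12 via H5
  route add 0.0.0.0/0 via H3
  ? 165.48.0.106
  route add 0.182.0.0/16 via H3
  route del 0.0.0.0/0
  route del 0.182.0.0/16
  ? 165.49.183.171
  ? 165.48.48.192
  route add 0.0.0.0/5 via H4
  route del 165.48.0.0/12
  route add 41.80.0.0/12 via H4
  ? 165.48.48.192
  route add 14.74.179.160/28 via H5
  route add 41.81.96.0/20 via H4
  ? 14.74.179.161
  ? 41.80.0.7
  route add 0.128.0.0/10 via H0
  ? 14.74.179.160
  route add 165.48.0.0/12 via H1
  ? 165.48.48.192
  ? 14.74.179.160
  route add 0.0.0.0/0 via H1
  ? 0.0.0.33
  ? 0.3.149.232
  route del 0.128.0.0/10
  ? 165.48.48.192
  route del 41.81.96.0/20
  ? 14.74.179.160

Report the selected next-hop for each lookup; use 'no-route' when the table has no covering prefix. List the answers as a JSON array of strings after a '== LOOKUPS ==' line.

Apply in order:
  add 0.176.0.0/12 -> H0 at depth 12
  del 0.176.0.0/12 (clear depth 12)
  add 165.48.48.192/30 -> H2 at depth 30
  add 0.182.0.0/16 -> H2 at depth 16
  Q 165.48.48.192: descend 101001010011000000110000110000 ; hops seen [H2] ; pick H2
  add 165.48.0.0/12 -> H5 at depth 12
  add 0.0.0.0/0 -> H3 at depth 0
  Q 165.48.0.106: descend 101001010011000000 ; hops seen [H3,H5] ; pick H5
  add 0.182.0.0/16 -> H3 at depth 16
  del 0.0.0.0/0 (clear depth 0)
  del 0.182.0.0/16 (clear depth 16)
  Q 165.49.183.171: descend 101001010011000 ; hops seen [H5] ; pick H5
  Q 165.48.48.192: descend 101001010011000000110000110000 ; hops seen [H5,H2] ; pick H2
  add 0.0.0.0/5 -> H4 at depth 5
  del 165.48.0.0/12 (clear depth 12)
  add 41.80.0.0/12 -> H4 at depth 12
  Q 165.48.48.192: descend 101001010011000000110000110000 ; hops seen [H2] ; pick H2
  add 14.74.179.160/28 -> H5 at depth 28
  add 41.81.96.0/20 -> H4 at depth 20
  Q 14.74.179.161: descend 0000111001001010101100111010 ; hops seen [H5] ; pick H5
  Q 41.80.0.7: descend 001010010101000 ; hops seen [H4] ; pick H4
  add 0.128.0.0/10 -> H0 at depth 10
  Q 14.74.179.160: descend 0000111001001010101100111010 ; hops seen [H5] ; pick H5
  add 165.48.0.0/12 -> H1 at depth 12
  Q 165.48.48.192: descend 101001010011000000110000110000 ; hops seen [H1,H2] ; pick H2
  Q 14.74.179.160: descend 0000111001001010101100111010 ; hops seen [H5] ; pick H5
  add 0.0.0.0/0 -> H1 at depth 0
  Q 0.0.0.33: descend 00000000 ; hops seen [H1,H4] ; pick H4
  Q 0.3.149.232: descend 00000000 ; hops seen [H1,H4] ; pick H4
  del 0.128.0.0/10 (clear depth 10)
  Q 165.48.48.192: descend 101001010011000000110000110000 ; hops seen [H1,H1,H2] ; pick H2
  del 41.81.96.0/20 (clear depth 20)
  Q 14.74.179.160: descend 0000111001001010101100111010 ; hops seen [H1,H5] ; pick H5

== LOOKUPS ==
["H2","H5","H5","H2","H2","H5","H4","H5","H2","H5","H4","H4","H2","H5"]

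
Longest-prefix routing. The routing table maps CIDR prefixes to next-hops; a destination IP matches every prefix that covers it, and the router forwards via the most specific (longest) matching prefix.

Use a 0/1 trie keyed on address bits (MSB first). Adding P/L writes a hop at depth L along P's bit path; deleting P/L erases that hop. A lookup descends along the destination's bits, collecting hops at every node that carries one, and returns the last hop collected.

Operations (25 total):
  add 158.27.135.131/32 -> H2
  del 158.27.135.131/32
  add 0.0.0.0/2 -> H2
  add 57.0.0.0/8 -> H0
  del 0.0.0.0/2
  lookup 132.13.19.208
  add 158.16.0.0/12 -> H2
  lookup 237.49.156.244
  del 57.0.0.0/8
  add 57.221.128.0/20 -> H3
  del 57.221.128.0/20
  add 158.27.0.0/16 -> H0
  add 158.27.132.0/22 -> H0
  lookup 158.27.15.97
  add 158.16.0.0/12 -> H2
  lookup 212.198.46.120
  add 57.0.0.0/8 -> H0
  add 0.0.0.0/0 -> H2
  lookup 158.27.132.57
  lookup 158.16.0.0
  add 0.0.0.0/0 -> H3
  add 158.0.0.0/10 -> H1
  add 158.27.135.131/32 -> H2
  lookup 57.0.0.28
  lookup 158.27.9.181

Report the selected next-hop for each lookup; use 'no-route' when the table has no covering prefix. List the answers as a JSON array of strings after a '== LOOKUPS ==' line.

Process each operation:
  add 158.27.135.131/32 -> H2 at depth 32
  del 158.27.135.131/32 (clear depth 32)
  add 0.0.0.0/2 -> H2 at depth 2
  add 57.0.0.0/8 -> H0 at depth 8
  del 0.0.0.0/2 (clear depth 2)
  ? 132.13.19.208  path d0:-→d1:-→d2:-→d3:-  best=no-route
  add 158.16.0.0/12 -> H2 at depth 12
  ? 237.49.156.244  path d0:-→d1:-  best=no-route
  del 57.0.0.0/8 (clear depth 8)
  add 57.221.128.0/20 -> H3 at depth 20
  del 57.221.128.0/20 (clear depth 20)
  add 158.27.0.0/16 -> H0 at depth 16
  add 158.27.132.0/22 -> H0 at depth 22
  ? 158.27.15.97  path d0:-→d1:-→d2:-→d3:-→d4:-→d5:-→d6:-→d7:-→d8:-→d9:-→d10:-→d11:-→d12:H2→d13:-→d14:-→d15:-→d16:H0  best=H0
  add 158.16.0.0/12 -> H2 at depth 12
  ? 212.198.46.120  path d0:-→d1:-  best=no-route
  add 57.0.0.0/8 -> H0 at depth 8
  add 0.0.0.0/0 -> H2 at depth 0
  ? 158.27.132.57  path d0:H2→d1:-→d2:-→d3:-→d4:-→d5:-→d6:-→d7:-→d8:-→d9:-→d10:-→d11:-→d12:H2→d13:-→d14:-→d15:-→d16:H0→d17:-→d18:-→d19:-→d20:-→d21:-→d22:H0  best=H0
  ? 158.16.0.0  path d0:H2→d1:-→d2:-→d3:-→d4:-→d5:-→d6:-→d7:-→d8:-→d9:-→d10:-→d11:-→d12:H2  best=H2
  add 0.0.0.0/0 -> H3 at depth 0
  add 158.0.0.0/10 -> H1 at depth 10
  add 158.27.135.131/32 -> H2 at depth 32
  ? 57.0.0.28  path d0:H3→d1:-→d2:-→d3:-→d4:-→d5:-→d6:-→d7:-→d8:H0  best=H0
  ? 158.27.9.181  path d0:H3→d1:-→d2:-→d3:-→d4:-→d5:-→d6:-→d7:-→d8:-→d9:-→d10:H1→d11:-→d12:H2→d13:-→d14:-→d15:-→d16:H0  best=H0

== LOOKUPS ==
["no-route","no-route","H0","no-route","H0","H2","H0","H0"]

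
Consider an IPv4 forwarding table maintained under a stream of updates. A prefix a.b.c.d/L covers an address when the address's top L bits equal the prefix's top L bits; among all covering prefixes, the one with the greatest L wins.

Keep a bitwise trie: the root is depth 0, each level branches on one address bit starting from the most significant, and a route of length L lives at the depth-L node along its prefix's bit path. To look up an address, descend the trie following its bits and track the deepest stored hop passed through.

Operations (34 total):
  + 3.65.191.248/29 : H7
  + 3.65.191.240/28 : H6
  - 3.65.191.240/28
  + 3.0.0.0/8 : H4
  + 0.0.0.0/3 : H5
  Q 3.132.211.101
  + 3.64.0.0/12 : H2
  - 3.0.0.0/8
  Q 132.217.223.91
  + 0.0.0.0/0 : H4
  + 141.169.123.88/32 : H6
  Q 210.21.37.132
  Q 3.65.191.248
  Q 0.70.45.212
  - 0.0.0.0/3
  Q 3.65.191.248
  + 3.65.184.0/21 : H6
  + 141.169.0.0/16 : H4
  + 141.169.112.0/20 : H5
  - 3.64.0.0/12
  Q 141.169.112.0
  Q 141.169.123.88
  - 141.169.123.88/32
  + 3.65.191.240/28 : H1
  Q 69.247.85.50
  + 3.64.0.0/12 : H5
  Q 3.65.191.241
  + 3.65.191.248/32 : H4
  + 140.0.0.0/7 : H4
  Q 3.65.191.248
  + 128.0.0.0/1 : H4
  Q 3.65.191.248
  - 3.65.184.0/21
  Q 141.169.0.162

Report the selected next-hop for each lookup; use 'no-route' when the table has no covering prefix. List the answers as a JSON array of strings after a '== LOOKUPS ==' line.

Trace:
  + 3.65.191.248/29 (H7) depth=29
  + 3.65.191.240/28 (H6) depth=28
  - 3.65.191.240/28 clear@28
  + 3.0.0.0/8 (H4) depth=8
  + 0.0.0.0/3 (H5) depth=3
  lookup 3.132.211.101: bits 00000011 walk d0:-→d1:-→d2:-→d3:H5→d4:-→d5:-→d6:-→d7:-→d8:H4 -> H4
  + 3.64.0.0/12 (H2) depth=12
  - 3.0.0.0/8 clear@8
  lookup 132.217.223.91: bits ε walk d0:- -> no-route
  + 0.0.0.0/0 (H4) depth=0
  + 141.169.123.88/32 (H6) depth=32
  lookup 210.21.37.132: bits 1 walk d0:H4→d1:- -> H4
  lookup 3.65.191.248: bits 00000011010000011011111111111 walk d0:H4→d1:-→d2:-→d3:H5→d4:-→d5:-→d6:-→d7:-→d8:-→d9:-→d10:-→d11:-→d12:H2→d13:-→d14:-→d15:-→d16:-→d17:-→d18:-→d19:-→d20:-→d21:-→d22:-→d23:-→d24:-→d25:-→d26:-→d27:-→d28:-→d29:H7 -> H7
  lookup 0.70.45.212: bits 000000 walk d0:H4→d1:-→d2:-→d3:H5→d4:-→d5:-→d6:- -> H5
  - 0.0.0.0/3 clear@3
  lookup 3.65.191.248: bits 00000011010000011011111111111 walk d0:H4→d1:-→d2:-→d3:-→d4:-→d5:-→d6:-→d7:-→d8:-→d9:-→d10:-→d11:-→d12:H2→d13:-→d14:-→d15:-→d16:-→d17:-→d18:-→d19:-→d20:-→d21:-→d22:-→d23:-→d24:-→d25:-→d26:-→d27:-→d28:-→d29:H7 -> H7
  + 3.65.184.0/21 (H6) depth=21
  + 141.169.0.0/16 (H4) depth=16
  + 141.169.112.0/20 (H5) depth=20
  - 3.64.0.0/12 clear@12
  lookup 141.169.112.0: bits 10001101101010010111 walk d0:H4→d1:-→d2:-→d3:-→d4:-→d5:-→d6:-→d7:-→d8:-→d9:-→d10:-→d11:-→d12:-→d13:-→d14:-→d15:-→d16:H4→d17:-→d18:-→d19:-→d20:H5 -> H5
  lookup 141.169.123.88: bits 10001101101010010111101101011000 walk d0:H4→d1:-→d2:-→d3:-→d4:-→d5:-→d6:-→d7:-→d8:-→d9:-→d10:-→d11:-→d12:-→d13:-→d14:-→d15:-→d16:H4→d17:-→d18:-→d19:-→d20:H5→d21:-→d22:-→d23:-→d24:-→d25:-→d26:-→d27:-→d28:-→d29:-→d30:-→d31:-→d32:H6 -> H6
  - 141.169.123.88/32 clear@32
  + 3.65.191.240/28 (H1) depth=28
  lookup 69.247.85.50: bits 0 walk d0:H4→d1:- -> H4
  + 3.64.0.0/12 (H5) depth=12
  lookup 3.65.191.241: bits 0000001101000001101111111111 walk d0:H4→d1:-→d2:-→d3:-→d4:-→d5:-→d6:-→d7:-→d8:-→d9:-→d10:-→d11:-→d12:H5→d13:-→d14:-→d15:-→d16:-→d17:-→d18:-→d19:-→d20:-→d21:H6→d22:-→d23:-→d24:-→d25:-→d26:-→d27:-→d28:H1 -> H1
  + 3.65.191.248/32 (H4) depth=32
  + 140.0.0.0/7 (H4) depth=7
  lookup 3.65.191.248: bits 00000011010000011011111111111000 walk d0:H4→d1:-→d2:-→d3:-→d4:-→d5:-→d6:-→d7:-→d8:-→d9:-→d10:-→d11:-→d12:H5→d13:-→d14:-→d15:-→d16:-→d17:-→d18:-→d19:-→d20:-→d21:H6→d22:-→d23:-→d24:-→d25:-→d26:-→d27:-→d28:H1→d29:H7→d30:-→d31:-→d32:H4 -> H4
  + 128.0.0.0/1 (H4) depth=1
  lookup 3.65.191.248: bits 00000011010000011011111111111000 walk d0:H4→d1:-→d2:-→d3:-→d4:-→d5:-→d6:-→d7:-→d8:-→d9:-→d10:-→d11:-→d12:H5→d13:-→d14:-→d15:-→d16:-→d17:-→d18:-→d19:-→d20:-→d21:H6→d22:-→d23:-→d24:-→d25:-→d26:-→d27:-→d28:H1→d29:H7→d30:-→d31:-→d32:H4 -> H4
  - 3.65.184.0/21 clear@21
  lookup 141.169.0.162: bits 10001101101010010 walk d0:H4→d1:H4→d2:-→d3:-→d4:-→d5:-→d6:-→d7:H4→d8:-→d9:-→d10:-→d11:-→d12:-→d13:-→d14:-→d15:-→d16:H4→d17:- -> H4

== LOOKUPS ==
["H4","no-route","H4","H7","H5","H7","H5","H6","H4","H1","H4","H4","H4"]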